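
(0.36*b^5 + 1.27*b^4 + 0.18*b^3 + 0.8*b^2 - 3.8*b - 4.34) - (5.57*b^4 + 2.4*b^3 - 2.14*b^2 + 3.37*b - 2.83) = 0.36*b^5 - 4.3*b^4 - 2.22*b^3 + 2.94*b^2 - 7.17*b - 1.51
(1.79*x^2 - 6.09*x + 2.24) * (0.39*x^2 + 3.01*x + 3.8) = 0.6981*x^4 + 3.0128*x^3 - 10.6553*x^2 - 16.3996*x + 8.512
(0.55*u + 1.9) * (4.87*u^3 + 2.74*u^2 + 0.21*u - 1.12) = 2.6785*u^4 + 10.76*u^3 + 5.3215*u^2 - 0.217*u - 2.128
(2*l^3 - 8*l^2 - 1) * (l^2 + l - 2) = 2*l^5 - 6*l^4 - 12*l^3 + 15*l^2 - l + 2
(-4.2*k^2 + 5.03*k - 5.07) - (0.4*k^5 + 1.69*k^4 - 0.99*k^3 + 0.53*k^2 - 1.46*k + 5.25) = -0.4*k^5 - 1.69*k^4 + 0.99*k^3 - 4.73*k^2 + 6.49*k - 10.32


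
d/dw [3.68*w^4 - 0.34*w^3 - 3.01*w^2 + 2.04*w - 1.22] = 14.72*w^3 - 1.02*w^2 - 6.02*w + 2.04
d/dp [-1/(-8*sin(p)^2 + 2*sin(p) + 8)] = (1 - 8*sin(p))*cos(p)/(2*(sin(p) + 4*cos(p)^2)^2)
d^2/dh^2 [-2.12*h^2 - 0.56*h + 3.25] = -4.24000000000000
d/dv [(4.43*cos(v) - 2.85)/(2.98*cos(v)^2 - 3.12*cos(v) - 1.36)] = (13.2014*cos(v)^2 - 16.986*cos(v) + 14.9168)*sin(v)/(8.8804*cos(v)^4 - 18.5952*cos(v)^3 + 1.6288*cos(v)^2 + 8.4864*cos(v) + 1.8496)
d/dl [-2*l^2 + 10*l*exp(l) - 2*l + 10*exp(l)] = 10*l*exp(l) - 4*l + 20*exp(l) - 2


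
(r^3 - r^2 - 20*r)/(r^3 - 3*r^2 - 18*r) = (-r^2 + r + 20)/(-r^2 + 3*r + 18)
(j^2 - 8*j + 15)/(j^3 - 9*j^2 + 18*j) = (j - 5)/(j*(j - 6))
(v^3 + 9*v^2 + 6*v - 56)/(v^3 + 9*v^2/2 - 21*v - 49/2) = 2*(v^2 + 2*v - 8)/(2*v^2 - 5*v - 7)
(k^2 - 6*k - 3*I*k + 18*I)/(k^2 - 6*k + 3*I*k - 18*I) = (k - 3*I)/(k + 3*I)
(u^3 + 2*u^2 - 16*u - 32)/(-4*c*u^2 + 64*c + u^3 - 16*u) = (u + 2)/(-4*c + u)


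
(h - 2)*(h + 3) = h^2 + h - 6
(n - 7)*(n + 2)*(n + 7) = n^3 + 2*n^2 - 49*n - 98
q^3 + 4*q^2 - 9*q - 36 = (q - 3)*(q + 3)*(q + 4)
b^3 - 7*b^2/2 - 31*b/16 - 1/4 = (b - 4)*(b + 1/4)^2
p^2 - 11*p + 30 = (p - 6)*(p - 5)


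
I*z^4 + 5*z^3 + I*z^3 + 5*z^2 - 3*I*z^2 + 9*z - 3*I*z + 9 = (z - 3*I)^2*(z + I)*(I*z + I)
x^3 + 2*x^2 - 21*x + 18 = (x - 3)*(x - 1)*(x + 6)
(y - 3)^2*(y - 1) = y^3 - 7*y^2 + 15*y - 9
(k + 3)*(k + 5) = k^2 + 8*k + 15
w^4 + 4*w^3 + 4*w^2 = w^2*(w + 2)^2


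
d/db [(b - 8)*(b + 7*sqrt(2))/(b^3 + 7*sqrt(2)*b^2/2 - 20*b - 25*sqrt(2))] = 2*(-2*(b - 8)*(b + 7*sqrt(2))*(3*b^2 + 7*sqrt(2)*b - 20) + (2*b - 8 + 7*sqrt(2))*(2*b^3 + 7*sqrt(2)*b^2 - 40*b - 50*sqrt(2)))/(2*b^3 + 7*sqrt(2)*b^2 - 40*b - 50*sqrt(2))^2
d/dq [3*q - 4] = 3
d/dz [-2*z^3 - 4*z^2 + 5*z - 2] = -6*z^2 - 8*z + 5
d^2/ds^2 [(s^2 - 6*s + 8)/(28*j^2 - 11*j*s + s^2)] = 2*((11*j - 2*s)^2*(s^2 - 6*s + 8) + (28*j^2 - 11*j*s + s^2)^2 + (28*j^2 - 11*j*s + s^2)*(-s^2 + 6*s + 2*(11*j - 2*s)*(s - 3) - 8))/(28*j^2 - 11*j*s + s^2)^3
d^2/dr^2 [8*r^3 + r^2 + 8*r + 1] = 48*r + 2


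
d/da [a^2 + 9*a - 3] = 2*a + 9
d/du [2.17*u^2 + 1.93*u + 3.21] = 4.34*u + 1.93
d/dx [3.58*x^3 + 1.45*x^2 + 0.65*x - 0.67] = 10.74*x^2 + 2.9*x + 0.65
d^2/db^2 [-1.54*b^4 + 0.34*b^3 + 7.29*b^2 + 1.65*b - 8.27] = -18.48*b^2 + 2.04*b + 14.58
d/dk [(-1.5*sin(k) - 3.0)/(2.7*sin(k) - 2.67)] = 12.105*cos(k)/(2.7*sin(k) - 2.67)^2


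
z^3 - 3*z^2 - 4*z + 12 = (z - 3)*(z - 2)*(z + 2)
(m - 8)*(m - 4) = m^2 - 12*m + 32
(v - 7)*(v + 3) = v^2 - 4*v - 21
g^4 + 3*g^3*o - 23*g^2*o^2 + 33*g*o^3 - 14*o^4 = (g - 2*o)*(g - o)^2*(g + 7*o)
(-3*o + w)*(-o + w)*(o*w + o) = 3*o^3*w + 3*o^3 - 4*o^2*w^2 - 4*o^2*w + o*w^3 + o*w^2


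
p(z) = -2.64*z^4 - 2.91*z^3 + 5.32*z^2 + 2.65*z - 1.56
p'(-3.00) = 177.28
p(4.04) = -799.19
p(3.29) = -348.19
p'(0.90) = -2.54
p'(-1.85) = 19.95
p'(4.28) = -939.66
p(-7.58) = -7163.89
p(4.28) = -1006.80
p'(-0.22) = -0.00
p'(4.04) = -793.17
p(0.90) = 1.28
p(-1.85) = -0.75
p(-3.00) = -96.90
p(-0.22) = -1.86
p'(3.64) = -583.58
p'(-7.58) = 4019.49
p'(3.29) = -432.89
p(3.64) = -525.23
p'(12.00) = -19374.47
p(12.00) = -58975.20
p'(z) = -10.56*z^3 - 8.73*z^2 + 10.64*z + 2.65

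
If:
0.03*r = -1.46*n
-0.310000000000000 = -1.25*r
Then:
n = -0.01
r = 0.25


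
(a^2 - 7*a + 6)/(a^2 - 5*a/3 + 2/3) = 3*(a - 6)/(3*a - 2)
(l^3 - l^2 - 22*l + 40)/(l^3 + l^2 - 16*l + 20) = (l - 4)/(l - 2)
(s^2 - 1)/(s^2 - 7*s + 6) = (s + 1)/(s - 6)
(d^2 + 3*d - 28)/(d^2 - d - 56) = (d - 4)/(d - 8)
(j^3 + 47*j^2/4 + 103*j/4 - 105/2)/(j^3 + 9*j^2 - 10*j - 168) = (j - 5/4)/(j - 4)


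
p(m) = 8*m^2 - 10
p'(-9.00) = -144.00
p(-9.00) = 638.00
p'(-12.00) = -192.00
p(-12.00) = 1142.00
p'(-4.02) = -64.32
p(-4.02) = 119.28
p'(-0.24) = -3.84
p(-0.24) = -9.54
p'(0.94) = 15.04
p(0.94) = -2.93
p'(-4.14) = -66.24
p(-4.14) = 127.12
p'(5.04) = 80.64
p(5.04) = 193.21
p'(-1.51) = -24.16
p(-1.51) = 8.24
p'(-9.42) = -150.72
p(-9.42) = 699.89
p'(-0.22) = -3.52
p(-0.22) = -9.61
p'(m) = 16*m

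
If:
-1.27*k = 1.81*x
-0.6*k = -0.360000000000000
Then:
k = 0.60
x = -0.42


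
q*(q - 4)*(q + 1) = q^3 - 3*q^2 - 4*q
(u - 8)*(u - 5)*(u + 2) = u^3 - 11*u^2 + 14*u + 80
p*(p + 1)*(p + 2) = p^3 + 3*p^2 + 2*p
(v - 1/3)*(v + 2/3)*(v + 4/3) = v^3 + 5*v^2/3 + 2*v/9 - 8/27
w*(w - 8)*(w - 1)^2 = w^4 - 10*w^3 + 17*w^2 - 8*w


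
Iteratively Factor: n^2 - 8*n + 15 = (n - 5)*(n - 3)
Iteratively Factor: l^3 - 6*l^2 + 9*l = (l - 3)*(l^2 - 3*l) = l*(l - 3)*(l - 3)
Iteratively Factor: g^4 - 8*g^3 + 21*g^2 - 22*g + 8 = (g - 2)*(g^3 - 6*g^2 + 9*g - 4) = (g - 4)*(g - 2)*(g^2 - 2*g + 1) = (g - 4)*(g - 2)*(g - 1)*(g - 1)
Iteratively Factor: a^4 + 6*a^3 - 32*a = (a + 4)*(a^3 + 2*a^2 - 8*a) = a*(a + 4)*(a^2 + 2*a - 8) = a*(a + 4)^2*(a - 2)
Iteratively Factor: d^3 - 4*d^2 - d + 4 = (d - 1)*(d^2 - 3*d - 4) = (d - 1)*(d + 1)*(d - 4)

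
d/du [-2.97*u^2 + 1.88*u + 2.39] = 1.88 - 5.94*u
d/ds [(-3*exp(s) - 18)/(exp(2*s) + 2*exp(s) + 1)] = 3*(exp(s) + 11)*exp(s)/(exp(3*s) + 3*exp(2*s) + 3*exp(s) + 1)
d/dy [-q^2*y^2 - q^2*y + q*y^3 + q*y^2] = q*(-2*q*y - q + 3*y^2 + 2*y)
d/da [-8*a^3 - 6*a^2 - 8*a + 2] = -24*a^2 - 12*a - 8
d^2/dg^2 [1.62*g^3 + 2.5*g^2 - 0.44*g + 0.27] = 9.72*g + 5.0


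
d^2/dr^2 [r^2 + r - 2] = 2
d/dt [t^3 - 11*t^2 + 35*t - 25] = 3*t^2 - 22*t + 35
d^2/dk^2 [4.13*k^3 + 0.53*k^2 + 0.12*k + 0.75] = 24.78*k + 1.06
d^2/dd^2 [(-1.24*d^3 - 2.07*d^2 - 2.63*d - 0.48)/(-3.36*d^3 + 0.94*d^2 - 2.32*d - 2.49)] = (-2.8421709430404e-14*d^7 + 54.5717760000001*d^6 + 120.1536*d^5 - 206.119872*d^4 - 274.888248*d^3 - 166.998996*d^2 + 52.687476*d + 2.696526)/(37.933056*d^9 - 31.836672*d^8 + 87.482304*d^7 + 39.5378*d^6 + 13.217952*d^5 + 107.882412*d^4 + 42.403024*d^3 + 22.722246*d^2 + 43.152696*d + 15.438249)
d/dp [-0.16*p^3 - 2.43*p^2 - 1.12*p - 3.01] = -0.48*p^2 - 4.86*p - 1.12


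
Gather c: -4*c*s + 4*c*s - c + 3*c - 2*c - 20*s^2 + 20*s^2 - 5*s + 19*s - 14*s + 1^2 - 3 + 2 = 0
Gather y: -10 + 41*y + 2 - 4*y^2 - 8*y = -4*y^2 + 33*y - 8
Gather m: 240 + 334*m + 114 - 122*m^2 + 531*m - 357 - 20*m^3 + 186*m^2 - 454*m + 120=-20*m^3 + 64*m^2 + 411*m + 117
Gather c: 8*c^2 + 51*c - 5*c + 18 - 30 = 8*c^2 + 46*c - 12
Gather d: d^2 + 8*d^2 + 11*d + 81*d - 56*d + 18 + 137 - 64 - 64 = 9*d^2 + 36*d + 27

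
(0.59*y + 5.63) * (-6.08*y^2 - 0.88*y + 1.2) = -3.5872*y^3 - 34.7496*y^2 - 4.2464*y + 6.756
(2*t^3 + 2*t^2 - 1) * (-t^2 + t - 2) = -2*t^5 - 2*t^3 - 3*t^2 - t + 2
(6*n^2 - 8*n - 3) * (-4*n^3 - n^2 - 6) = -24*n^5 + 26*n^4 + 20*n^3 - 33*n^2 + 48*n + 18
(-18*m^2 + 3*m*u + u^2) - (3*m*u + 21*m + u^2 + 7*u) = -18*m^2 - 21*m - 7*u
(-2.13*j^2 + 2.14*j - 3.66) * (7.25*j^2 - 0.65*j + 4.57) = -15.4425*j^4 + 16.8995*j^3 - 37.6601*j^2 + 12.1588*j - 16.7262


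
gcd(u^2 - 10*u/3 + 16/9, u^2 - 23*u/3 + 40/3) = u - 8/3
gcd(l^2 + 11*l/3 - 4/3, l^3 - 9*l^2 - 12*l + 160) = l + 4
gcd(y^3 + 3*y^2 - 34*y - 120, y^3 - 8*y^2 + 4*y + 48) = y - 6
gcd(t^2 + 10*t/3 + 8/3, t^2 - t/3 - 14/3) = t + 2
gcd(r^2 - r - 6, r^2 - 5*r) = 1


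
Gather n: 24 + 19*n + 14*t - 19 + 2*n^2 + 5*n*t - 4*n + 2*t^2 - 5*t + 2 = 2*n^2 + n*(5*t + 15) + 2*t^2 + 9*t + 7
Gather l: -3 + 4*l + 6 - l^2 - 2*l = -l^2 + 2*l + 3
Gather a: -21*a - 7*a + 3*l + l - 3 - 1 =-28*a + 4*l - 4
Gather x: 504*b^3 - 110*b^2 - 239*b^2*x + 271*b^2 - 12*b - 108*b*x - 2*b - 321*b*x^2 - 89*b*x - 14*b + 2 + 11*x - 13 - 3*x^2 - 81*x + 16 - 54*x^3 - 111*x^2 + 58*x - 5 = 504*b^3 + 161*b^2 - 28*b - 54*x^3 + x^2*(-321*b - 114) + x*(-239*b^2 - 197*b - 12)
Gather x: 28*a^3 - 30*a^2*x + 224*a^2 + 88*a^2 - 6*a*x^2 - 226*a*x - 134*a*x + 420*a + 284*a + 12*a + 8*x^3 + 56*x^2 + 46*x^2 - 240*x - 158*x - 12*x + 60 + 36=28*a^3 + 312*a^2 + 716*a + 8*x^3 + x^2*(102 - 6*a) + x*(-30*a^2 - 360*a - 410) + 96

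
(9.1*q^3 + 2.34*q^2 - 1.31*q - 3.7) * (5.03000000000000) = 45.773*q^3 + 11.7702*q^2 - 6.5893*q - 18.611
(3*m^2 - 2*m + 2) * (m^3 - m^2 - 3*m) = 3*m^5 - 5*m^4 - 5*m^3 + 4*m^2 - 6*m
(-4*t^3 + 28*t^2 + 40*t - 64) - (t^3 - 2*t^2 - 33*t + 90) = -5*t^3 + 30*t^2 + 73*t - 154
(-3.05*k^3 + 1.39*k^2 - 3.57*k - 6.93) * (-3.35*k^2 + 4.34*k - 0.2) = 10.2175*k^5 - 17.8935*k^4 + 18.6021*k^3 + 7.4437*k^2 - 29.3622*k + 1.386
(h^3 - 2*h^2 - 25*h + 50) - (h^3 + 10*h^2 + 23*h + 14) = -12*h^2 - 48*h + 36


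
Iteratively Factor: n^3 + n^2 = (n)*(n^2 + n) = n^2*(n + 1)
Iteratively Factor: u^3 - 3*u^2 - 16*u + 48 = (u + 4)*(u^2 - 7*u + 12) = (u - 4)*(u + 4)*(u - 3)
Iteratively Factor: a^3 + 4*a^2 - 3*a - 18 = (a + 3)*(a^2 + a - 6) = (a - 2)*(a + 3)*(a + 3)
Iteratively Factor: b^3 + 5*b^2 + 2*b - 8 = (b - 1)*(b^2 + 6*b + 8) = (b - 1)*(b + 4)*(b + 2)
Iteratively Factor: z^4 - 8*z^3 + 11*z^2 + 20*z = (z - 5)*(z^3 - 3*z^2 - 4*z) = z*(z - 5)*(z^2 - 3*z - 4) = z*(z - 5)*(z - 4)*(z + 1)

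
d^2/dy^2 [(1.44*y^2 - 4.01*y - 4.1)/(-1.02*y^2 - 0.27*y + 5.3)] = (9.13716*y^3 - 21.114*y^2 + 136.8432*y - 24.4956)/(1.061208*y^6 + 0.842724*y^5 - 16.319286*y^4 - 8.738037*y^3 + 84.79629*y^2 + 22.7529*y - 148.877)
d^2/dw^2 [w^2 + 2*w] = 2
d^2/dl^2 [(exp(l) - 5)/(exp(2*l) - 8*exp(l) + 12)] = (exp(4*l) - 12*exp(3*l) + 48*exp(2*l) + 16*exp(l) - 336)*exp(l)/(exp(6*l) - 24*exp(5*l) + 228*exp(4*l) - 1088*exp(3*l) + 2736*exp(2*l) - 3456*exp(l) + 1728)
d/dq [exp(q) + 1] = exp(q)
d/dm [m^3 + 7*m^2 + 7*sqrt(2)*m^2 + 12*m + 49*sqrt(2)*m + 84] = 3*m^2 + 14*m + 14*sqrt(2)*m + 12 + 49*sqrt(2)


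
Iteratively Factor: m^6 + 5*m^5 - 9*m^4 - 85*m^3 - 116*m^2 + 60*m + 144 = (m + 3)*(m^5 + 2*m^4 - 15*m^3 - 40*m^2 + 4*m + 48) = (m - 4)*(m + 3)*(m^4 + 6*m^3 + 9*m^2 - 4*m - 12) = (m - 4)*(m + 2)*(m + 3)*(m^3 + 4*m^2 + m - 6) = (m - 4)*(m - 1)*(m + 2)*(m + 3)*(m^2 + 5*m + 6) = (m - 4)*(m - 1)*(m + 2)*(m + 3)^2*(m + 2)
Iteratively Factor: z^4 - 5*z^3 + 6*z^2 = (z)*(z^3 - 5*z^2 + 6*z) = z*(z - 2)*(z^2 - 3*z) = z^2*(z - 2)*(z - 3)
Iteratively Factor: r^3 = (r)*(r^2) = r^2*(r)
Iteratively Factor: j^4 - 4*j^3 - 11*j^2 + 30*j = (j + 3)*(j^3 - 7*j^2 + 10*j) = j*(j + 3)*(j^2 - 7*j + 10) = j*(j - 2)*(j + 3)*(j - 5)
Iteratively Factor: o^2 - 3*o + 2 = (o - 1)*(o - 2)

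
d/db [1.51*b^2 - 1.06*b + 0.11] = 3.02*b - 1.06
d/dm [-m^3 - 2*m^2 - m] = -3*m^2 - 4*m - 1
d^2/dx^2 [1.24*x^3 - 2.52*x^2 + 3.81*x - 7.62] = 7.44*x - 5.04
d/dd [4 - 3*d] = -3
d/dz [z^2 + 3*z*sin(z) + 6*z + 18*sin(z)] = 3*z*cos(z) + 2*z + 3*sin(z) + 18*cos(z) + 6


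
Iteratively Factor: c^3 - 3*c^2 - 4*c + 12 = (c + 2)*(c^2 - 5*c + 6) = (c - 2)*(c + 2)*(c - 3)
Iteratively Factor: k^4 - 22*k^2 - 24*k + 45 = (k - 5)*(k^3 + 5*k^2 + 3*k - 9) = (k - 5)*(k + 3)*(k^2 + 2*k - 3) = (k - 5)*(k + 3)^2*(k - 1)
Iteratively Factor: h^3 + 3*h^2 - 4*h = (h - 1)*(h^2 + 4*h) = (h - 1)*(h + 4)*(h)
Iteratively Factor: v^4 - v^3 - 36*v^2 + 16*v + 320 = (v + 4)*(v^3 - 5*v^2 - 16*v + 80) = (v + 4)^2*(v^2 - 9*v + 20) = (v - 5)*(v + 4)^2*(v - 4)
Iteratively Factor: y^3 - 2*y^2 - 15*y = (y + 3)*(y^2 - 5*y) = (y - 5)*(y + 3)*(y)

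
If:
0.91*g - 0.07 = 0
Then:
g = 0.08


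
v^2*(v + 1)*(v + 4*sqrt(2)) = v^4 + v^3 + 4*sqrt(2)*v^3 + 4*sqrt(2)*v^2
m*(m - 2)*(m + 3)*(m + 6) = m^4 + 7*m^3 - 36*m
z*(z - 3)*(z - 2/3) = z^3 - 11*z^2/3 + 2*z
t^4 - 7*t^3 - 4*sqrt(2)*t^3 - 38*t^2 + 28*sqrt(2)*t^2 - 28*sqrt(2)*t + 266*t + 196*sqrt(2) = (t - 7)*(t - 7*sqrt(2))*(t + sqrt(2))*(t + 2*sqrt(2))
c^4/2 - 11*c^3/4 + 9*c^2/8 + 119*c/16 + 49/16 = (c/2 + 1/2)*(c - 7/2)^2*(c + 1/2)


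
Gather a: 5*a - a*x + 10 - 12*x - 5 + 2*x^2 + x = a*(5 - x) + 2*x^2 - 11*x + 5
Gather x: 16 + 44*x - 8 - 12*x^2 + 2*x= -12*x^2 + 46*x + 8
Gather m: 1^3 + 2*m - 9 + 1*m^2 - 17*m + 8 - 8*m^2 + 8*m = -7*m^2 - 7*m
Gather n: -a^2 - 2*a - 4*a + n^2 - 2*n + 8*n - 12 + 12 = -a^2 - 6*a + n^2 + 6*n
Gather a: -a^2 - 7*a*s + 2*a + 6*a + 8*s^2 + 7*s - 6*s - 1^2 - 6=-a^2 + a*(8 - 7*s) + 8*s^2 + s - 7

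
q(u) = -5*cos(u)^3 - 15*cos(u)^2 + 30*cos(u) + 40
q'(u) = 15*sin(u)*cos(u)^2 + 30*sin(u)*cos(u) - 30*sin(u)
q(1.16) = 49.27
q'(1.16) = -14.33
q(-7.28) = 51.07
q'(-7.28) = 7.80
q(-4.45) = 31.30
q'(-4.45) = -35.51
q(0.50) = 51.40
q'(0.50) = 3.78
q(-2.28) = 15.48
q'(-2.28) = 32.76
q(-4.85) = 43.82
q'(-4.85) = -25.36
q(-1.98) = 26.00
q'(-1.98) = 36.30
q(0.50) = 51.40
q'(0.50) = 3.78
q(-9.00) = 4.00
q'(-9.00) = 18.50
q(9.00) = 4.00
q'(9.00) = -18.50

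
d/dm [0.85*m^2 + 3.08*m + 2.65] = 1.7*m + 3.08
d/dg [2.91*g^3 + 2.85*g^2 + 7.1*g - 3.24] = 8.73*g^2 + 5.7*g + 7.1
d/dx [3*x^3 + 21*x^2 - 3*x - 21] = 9*x^2 + 42*x - 3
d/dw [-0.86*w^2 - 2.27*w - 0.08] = -1.72*w - 2.27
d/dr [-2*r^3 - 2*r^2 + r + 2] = -6*r^2 - 4*r + 1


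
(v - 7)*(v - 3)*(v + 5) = v^3 - 5*v^2 - 29*v + 105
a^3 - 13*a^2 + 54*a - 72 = (a - 6)*(a - 4)*(a - 3)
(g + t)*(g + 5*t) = g^2 + 6*g*t + 5*t^2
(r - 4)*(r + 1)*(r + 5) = r^3 + 2*r^2 - 19*r - 20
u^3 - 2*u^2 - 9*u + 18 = (u - 3)*(u - 2)*(u + 3)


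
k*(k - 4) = k^2 - 4*k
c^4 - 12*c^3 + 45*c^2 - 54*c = c*(c - 6)*(c - 3)^2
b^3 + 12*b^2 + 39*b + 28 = (b + 1)*(b + 4)*(b + 7)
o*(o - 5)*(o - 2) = o^3 - 7*o^2 + 10*o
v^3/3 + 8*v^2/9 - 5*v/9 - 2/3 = (v/3 + 1)*(v - 1)*(v + 2/3)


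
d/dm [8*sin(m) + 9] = 8*cos(m)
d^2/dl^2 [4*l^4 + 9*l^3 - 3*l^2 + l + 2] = 48*l^2 + 54*l - 6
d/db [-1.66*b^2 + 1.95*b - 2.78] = 1.95 - 3.32*b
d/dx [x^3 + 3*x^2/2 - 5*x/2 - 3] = 3*x^2 + 3*x - 5/2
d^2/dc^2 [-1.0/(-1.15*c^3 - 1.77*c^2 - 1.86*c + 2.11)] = (-(6.9*c + 3.54)*(1.15*c^3 + 1.77*c^2 + 1.86*c - 2.11) + 1.0*(3.45*c^2 + 3.54*c + 1.86)*(6.9*c^2 + 7.08*c + 3.72))/(1.15*c^3 + 1.77*c^2 + 1.86*c - 2.11)^3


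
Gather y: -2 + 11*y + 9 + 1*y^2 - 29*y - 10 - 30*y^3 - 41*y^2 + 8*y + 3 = -30*y^3 - 40*y^2 - 10*y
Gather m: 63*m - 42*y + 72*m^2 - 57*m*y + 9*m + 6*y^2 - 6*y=72*m^2 + m*(72 - 57*y) + 6*y^2 - 48*y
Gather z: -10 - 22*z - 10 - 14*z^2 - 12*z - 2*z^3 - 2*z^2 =-2*z^3 - 16*z^2 - 34*z - 20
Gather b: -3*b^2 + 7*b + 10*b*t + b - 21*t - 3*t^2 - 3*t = -3*b^2 + b*(10*t + 8) - 3*t^2 - 24*t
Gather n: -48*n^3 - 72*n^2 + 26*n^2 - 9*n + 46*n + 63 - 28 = -48*n^3 - 46*n^2 + 37*n + 35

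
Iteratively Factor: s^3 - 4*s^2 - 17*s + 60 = (s + 4)*(s^2 - 8*s + 15) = (s - 3)*(s + 4)*(s - 5)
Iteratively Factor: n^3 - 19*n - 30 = (n + 2)*(n^2 - 2*n - 15) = (n - 5)*(n + 2)*(n + 3)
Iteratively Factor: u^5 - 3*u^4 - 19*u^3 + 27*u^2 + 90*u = (u - 5)*(u^4 + 2*u^3 - 9*u^2 - 18*u) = u*(u - 5)*(u^3 + 2*u^2 - 9*u - 18) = u*(u - 5)*(u + 2)*(u^2 - 9) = u*(u - 5)*(u - 3)*(u + 2)*(u + 3)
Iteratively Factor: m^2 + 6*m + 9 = (m + 3)*(m + 3)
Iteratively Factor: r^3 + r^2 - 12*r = (r - 3)*(r^2 + 4*r) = r*(r - 3)*(r + 4)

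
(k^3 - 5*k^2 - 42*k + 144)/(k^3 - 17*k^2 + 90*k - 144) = (k + 6)/(k - 6)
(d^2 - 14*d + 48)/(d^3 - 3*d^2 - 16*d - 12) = (d - 8)/(d^2 + 3*d + 2)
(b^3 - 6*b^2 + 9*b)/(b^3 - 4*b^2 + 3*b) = (b - 3)/(b - 1)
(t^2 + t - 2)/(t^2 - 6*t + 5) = (t + 2)/(t - 5)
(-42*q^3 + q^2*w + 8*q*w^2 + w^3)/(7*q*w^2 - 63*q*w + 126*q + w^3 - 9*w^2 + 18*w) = (-6*q^2 + q*w + w^2)/(w^2 - 9*w + 18)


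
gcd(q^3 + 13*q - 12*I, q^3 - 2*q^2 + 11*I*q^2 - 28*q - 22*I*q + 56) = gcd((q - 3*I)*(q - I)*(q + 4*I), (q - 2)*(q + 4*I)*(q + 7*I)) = q + 4*I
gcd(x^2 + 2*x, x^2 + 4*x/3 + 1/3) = 1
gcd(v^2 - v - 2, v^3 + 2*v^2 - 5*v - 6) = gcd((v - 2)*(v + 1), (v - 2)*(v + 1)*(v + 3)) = v^2 - v - 2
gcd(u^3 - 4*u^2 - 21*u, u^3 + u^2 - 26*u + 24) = 1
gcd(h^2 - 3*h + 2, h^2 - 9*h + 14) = h - 2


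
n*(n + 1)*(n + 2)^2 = n^4 + 5*n^3 + 8*n^2 + 4*n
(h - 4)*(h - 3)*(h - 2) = h^3 - 9*h^2 + 26*h - 24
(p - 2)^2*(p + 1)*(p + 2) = p^4 - p^3 - 6*p^2 + 4*p + 8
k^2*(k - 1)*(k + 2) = k^4 + k^3 - 2*k^2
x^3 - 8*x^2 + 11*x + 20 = (x - 5)*(x - 4)*(x + 1)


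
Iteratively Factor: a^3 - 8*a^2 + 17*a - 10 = (a - 5)*(a^2 - 3*a + 2) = (a - 5)*(a - 1)*(a - 2)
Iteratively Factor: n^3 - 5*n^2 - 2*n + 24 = (n + 2)*(n^2 - 7*n + 12) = (n - 3)*(n + 2)*(n - 4)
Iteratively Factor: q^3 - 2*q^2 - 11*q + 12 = (q + 3)*(q^2 - 5*q + 4) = (q - 4)*(q + 3)*(q - 1)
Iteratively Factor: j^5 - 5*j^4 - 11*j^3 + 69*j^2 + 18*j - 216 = (j + 2)*(j^4 - 7*j^3 + 3*j^2 + 63*j - 108) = (j + 2)*(j + 3)*(j^3 - 10*j^2 + 33*j - 36) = (j - 3)*(j + 2)*(j + 3)*(j^2 - 7*j + 12) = (j - 4)*(j - 3)*(j + 2)*(j + 3)*(j - 3)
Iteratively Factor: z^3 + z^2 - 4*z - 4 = (z - 2)*(z^2 + 3*z + 2) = (z - 2)*(z + 1)*(z + 2)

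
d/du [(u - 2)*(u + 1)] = 2*u - 1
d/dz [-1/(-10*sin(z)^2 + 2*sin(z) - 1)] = 2*(1 - 10*sin(z))*cos(z)/(10*sin(z)^2 - 2*sin(z) + 1)^2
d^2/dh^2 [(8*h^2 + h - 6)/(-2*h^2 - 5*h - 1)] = 2*(76*h^3 + 120*h^2 + 186*h + 135)/(8*h^6 + 60*h^5 + 162*h^4 + 185*h^3 + 81*h^2 + 15*h + 1)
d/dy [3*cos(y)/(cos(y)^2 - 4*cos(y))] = 3*sin(y)/(cos(y) - 4)^2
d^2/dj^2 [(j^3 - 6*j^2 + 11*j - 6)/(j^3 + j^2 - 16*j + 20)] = 2*(-7*j^3 + 39*j^2 - 93*j + 37)/(j^6 + 9*j^5 - 3*j^4 - 153*j^3 + 30*j^2 + 900*j - 1000)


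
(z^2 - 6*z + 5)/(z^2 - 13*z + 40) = (z - 1)/(z - 8)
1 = 1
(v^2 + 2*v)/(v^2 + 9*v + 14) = v/(v + 7)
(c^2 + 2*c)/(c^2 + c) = (c + 2)/(c + 1)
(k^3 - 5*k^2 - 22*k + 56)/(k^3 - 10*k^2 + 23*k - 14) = (k + 4)/(k - 1)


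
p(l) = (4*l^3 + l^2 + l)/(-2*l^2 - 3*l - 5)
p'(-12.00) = -2.01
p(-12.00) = 26.38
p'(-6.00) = -2.10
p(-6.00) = 14.14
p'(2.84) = -1.81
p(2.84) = -3.46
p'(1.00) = -1.08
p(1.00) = -0.60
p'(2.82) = -1.81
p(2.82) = -3.42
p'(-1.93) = -3.41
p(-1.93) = 4.05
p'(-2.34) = -3.11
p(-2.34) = 5.39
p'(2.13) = -1.67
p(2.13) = -2.21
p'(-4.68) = -2.21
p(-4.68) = 11.30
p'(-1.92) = -3.42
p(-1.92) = 4.01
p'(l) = (4*l + 3)*(4*l^3 + l^2 + l)/(-2*l^2 - 3*l - 5)^2 + (12*l^2 + 2*l + 1)/(-2*l^2 - 3*l - 5) = (-8*l^4 - 24*l^3 - 61*l^2 - 10*l - 5)/(4*l^4 + 12*l^3 + 29*l^2 + 30*l + 25)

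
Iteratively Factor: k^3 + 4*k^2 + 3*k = (k + 1)*(k^2 + 3*k) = (k + 1)*(k + 3)*(k)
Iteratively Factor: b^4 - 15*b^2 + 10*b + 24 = (b + 4)*(b^3 - 4*b^2 + b + 6) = (b - 2)*(b + 4)*(b^2 - 2*b - 3) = (b - 2)*(b + 1)*(b + 4)*(b - 3)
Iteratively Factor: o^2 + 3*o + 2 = (o + 2)*(o + 1)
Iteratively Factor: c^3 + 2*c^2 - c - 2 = (c - 1)*(c^2 + 3*c + 2) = (c - 1)*(c + 2)*(c + 1)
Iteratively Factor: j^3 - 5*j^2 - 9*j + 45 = (j - 3)*(j^2 - 2*j - 15) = (j - 5)*(j - 3)*(j + 3)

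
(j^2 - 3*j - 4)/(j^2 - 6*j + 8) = (j + 1)/(j - 2)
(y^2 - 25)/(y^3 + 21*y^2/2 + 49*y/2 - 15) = 2*(y - 5)/(2*y^2 + 11*y - 6)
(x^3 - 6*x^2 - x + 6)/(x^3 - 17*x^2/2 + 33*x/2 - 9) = 2*(x + 1)/(2*x - 3)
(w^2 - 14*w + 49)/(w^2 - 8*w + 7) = (w - 7)/(w - 1)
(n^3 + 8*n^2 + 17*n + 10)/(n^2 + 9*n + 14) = (n^2 + 6*n + 5)/(n + 7)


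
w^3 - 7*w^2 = w^2*(w - 7)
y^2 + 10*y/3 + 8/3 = (y + 4/3)*(y + 2)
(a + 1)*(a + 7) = a^2 + 8*a + 7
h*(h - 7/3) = h^2 - 7*h/3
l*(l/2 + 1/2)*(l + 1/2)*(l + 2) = l^4/2 + 7*l^3/4 + 7*l^2/4 + l/2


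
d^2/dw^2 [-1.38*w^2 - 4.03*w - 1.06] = -2.76000000000000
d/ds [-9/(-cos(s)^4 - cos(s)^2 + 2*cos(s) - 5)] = 18*(2*cos(s)^3 + cos(s) - 1)*sin(s)/(cos(s)^4 + cos(s)^2 - 2*cos(s) + 5)^2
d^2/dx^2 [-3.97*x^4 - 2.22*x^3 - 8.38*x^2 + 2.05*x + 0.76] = -47.64*x^2 - 13.32*x - 16.76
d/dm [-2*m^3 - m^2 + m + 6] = -6*m^2 - 2*m + 1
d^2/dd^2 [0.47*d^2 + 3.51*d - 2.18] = 0.940000000000000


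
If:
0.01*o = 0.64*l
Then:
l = 0.015625*o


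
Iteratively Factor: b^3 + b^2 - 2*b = (b)*(b^2 + b - 2) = b*(b - 1)*(b + 2)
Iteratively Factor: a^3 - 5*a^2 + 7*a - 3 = (a - 1)*(a^2 - 4*a + 3) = (a - 1)^2*(a - 3)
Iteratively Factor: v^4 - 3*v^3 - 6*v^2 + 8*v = (v + 2)*(v^3 - 5*v^2 + 4*v) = (v - 1)*(v + 2)*(v^2 - 4*v) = v*(v - 1)*(v + 2)*(v - 4)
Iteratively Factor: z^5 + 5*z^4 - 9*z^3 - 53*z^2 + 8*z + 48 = (z + 1)*(z^4 + 4*z^3 - 13*z^2 - 40*z + 48) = (z - 1)*(z + 1)*(z^3 + 5*z^2 - 8*z - 48) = (z - 3)*(z - 1)*(z + 1)*(z^2 + 8*z + 16) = (z - 3)*(z - 1)*(z + 1)*(z + 4)*(z + 4)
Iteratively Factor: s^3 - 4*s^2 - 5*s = (s - 5)*(s^2 + s) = s*(s - 5)*(s + 1)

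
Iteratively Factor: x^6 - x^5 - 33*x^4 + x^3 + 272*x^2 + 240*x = (x + 1)*(x^5 - 2*x^4 - 31*x^3 + 32*x^2 + 240*x) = (x + 1)*(x + 4)*(x^4 - 6*x^3 - 7*x^2 + 60*x) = x*(x + 1)*(x + 4)*(x^3 - 6*x^2 - 7*x + 60) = x*(x - 4)*(x + 1)*(x + 4)*(x^2 - 2*x - 15) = x*(x - 4)*(x + 1)*(x + 3)*(x + 4)*(x - 5)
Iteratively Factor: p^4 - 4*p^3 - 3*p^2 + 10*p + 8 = (p - 4)*(p^3 - 3*p - 2) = (p - 4)*(p - 2)*(p^2 + 2*p + 1) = (p - 4)*(p - 2)*(p + 1)*(p + 1)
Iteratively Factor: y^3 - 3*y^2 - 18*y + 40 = (y - 5)*(y^2 + 2*y - 8) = (y - 5)*(y - 2)*(y + 4)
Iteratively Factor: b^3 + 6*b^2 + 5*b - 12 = (b + 3)*(b^2 + 3*b - 4) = (b + 3)*(b + 4)*(b - 1)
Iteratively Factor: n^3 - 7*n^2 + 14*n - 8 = (n - 1)*(n^2 - 6*n + 8) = (n - 4)*(n - 1)*(n - 2)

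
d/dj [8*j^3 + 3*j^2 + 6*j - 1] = 24*j^2 + 6*j + 6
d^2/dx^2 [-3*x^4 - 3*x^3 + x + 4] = 18*x*(-2*x - 1)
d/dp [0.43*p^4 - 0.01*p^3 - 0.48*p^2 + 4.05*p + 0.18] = 1.72*p^3 - 0.03*p^2 - 0.96*p + 4.05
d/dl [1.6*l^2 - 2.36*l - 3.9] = 3.2*l - 2.36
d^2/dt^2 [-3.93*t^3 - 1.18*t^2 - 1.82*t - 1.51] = -23.58*t - 2.36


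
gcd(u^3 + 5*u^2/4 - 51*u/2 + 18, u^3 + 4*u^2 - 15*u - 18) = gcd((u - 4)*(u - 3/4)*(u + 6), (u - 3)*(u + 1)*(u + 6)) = u + 6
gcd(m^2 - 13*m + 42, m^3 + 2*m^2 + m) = 1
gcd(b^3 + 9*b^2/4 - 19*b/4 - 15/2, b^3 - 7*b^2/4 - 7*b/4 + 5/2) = b^2 - 3*b/4 - 5/2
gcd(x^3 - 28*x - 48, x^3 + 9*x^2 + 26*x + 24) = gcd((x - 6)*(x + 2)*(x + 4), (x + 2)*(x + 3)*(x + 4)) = x^2 + 6*x + 8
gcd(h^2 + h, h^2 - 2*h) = h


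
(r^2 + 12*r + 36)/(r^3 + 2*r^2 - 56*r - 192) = (r + 6)/(r^2 - 4*r - 32)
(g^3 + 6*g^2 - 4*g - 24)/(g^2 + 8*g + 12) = g - 2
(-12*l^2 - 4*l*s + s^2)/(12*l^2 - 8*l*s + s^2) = (2*l + s)/(-2*l + s)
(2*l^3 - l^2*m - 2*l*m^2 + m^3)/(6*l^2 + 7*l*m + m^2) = (2*l^2 - 3*l*m + m^2)/(6*l + m)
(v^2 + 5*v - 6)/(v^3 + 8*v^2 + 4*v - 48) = (v - 1)/(v^2 + 2*v - 8)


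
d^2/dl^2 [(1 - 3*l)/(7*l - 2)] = 14/(7*l - 2)^3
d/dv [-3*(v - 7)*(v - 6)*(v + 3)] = -9*v^2 + 60*v - 9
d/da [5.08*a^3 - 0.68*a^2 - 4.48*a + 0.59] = 15.24*a^2 - 1.36*a - 4.48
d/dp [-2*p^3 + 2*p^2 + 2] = 2*p*(2 - 3*p)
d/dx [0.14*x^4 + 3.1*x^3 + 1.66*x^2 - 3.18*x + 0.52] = 0.56*x^3 + 9.3*x^2 + 3.32*x - 3.18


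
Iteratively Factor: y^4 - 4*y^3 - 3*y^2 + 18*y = (y - 3)*(y^3 - y^2 - 6*y) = y*(y - 3)*(y^2 - y - 6) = y*(y - 3)^2*(y + 2)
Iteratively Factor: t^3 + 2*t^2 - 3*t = (t + 3)*(t^2 - t) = (t - 1)*(t + 3)*(t)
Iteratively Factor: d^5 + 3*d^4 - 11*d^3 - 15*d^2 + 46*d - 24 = (d - 1)*(d^4 + 4*d^3 - 7*d^2 - 22*d + 24) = (d - 1)*(d + 3)*(d^3 + d^2 - 10*d + 8) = (d - 1)*(d + 3)*(d + 4)*(d^2 - 3*d + 2) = (d - 1)^2*(d + 3)*(d + 4)*(d - 2)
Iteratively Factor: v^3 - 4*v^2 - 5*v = (v)*(v^2 - 4*v - 5) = v*(v + 1)*(v - 5)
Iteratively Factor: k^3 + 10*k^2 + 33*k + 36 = (k + 4)*(k^2 + 6*k + 9) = (k + 3)*(k + 4)*(k + 3)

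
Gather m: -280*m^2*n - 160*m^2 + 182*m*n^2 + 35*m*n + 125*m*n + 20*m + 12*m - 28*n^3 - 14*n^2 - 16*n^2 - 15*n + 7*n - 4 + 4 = m^2*(-280*n - 160) + m*(182*n^2 + 160*n + 32) - 28*n^3 - 30*n^2 - 8*n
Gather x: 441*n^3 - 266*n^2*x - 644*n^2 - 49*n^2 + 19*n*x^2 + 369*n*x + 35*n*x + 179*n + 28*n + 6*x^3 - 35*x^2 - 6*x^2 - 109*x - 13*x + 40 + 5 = 441*n^3 - 693*n^2 + 207*n + 6*x^3 + x^2*(19*n - 41) + x*(-266*n^2 + 404*n - 122) + 45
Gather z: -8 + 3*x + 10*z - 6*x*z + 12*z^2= 3*x + 12*z^2 + z*(10 - 6*x) - 8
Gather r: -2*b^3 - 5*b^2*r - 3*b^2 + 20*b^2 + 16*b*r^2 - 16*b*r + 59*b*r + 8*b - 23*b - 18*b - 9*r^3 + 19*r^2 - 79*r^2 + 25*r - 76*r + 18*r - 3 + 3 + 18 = -2*b^3 + 17*b^2 - 33*b - 9*r^3 + r^2*(16*b - 60) + r*(-5*b^2 + 43*b - 33) + 18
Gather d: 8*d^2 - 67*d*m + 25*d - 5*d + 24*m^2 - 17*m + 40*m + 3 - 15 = 8*d^2 + d*(20 - 67*m) + 24*m^2 + 23*m - 12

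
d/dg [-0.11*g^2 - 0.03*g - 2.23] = -0.22*g - 0.03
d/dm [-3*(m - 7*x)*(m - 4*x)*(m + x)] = -9*m^2 + 60*m*x - 51*x^2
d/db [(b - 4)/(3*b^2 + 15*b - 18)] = (b^2 + 5*b - (b - 4)*(2*b + 5) - 6)/(3*(b^2 + 5*b - 6)^2)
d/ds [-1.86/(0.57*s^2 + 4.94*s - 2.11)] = (2.1204*s + 9.1884)/(0.57*s^2 + 4.94*s - 2.11)^2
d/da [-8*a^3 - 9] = -24*a^2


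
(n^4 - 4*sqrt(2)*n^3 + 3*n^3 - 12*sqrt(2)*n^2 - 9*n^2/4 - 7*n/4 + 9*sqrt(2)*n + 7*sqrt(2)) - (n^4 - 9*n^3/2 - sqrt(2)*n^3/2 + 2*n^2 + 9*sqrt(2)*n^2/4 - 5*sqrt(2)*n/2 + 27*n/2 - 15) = -7*sqrt(2)*n^3/2 + 15*n^3/2 - 57*sqrt(2)*n^2/4 - 17*n^2/4 - 61*n/4 + 23*sqrt(2)*n/2 + 7*sqrt(2) + 15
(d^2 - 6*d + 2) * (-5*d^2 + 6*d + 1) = -5*d^4 + 36*d^3 - 45*d^2 + 6*d + 2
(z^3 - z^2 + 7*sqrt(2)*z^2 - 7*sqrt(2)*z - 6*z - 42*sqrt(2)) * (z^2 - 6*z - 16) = z^5 - 7*z^4 + 7*sqrt(2)*z^4 - 49*sqrt(2)*z^3 - 16*z^3 - 112*sqrt(2)*z^2 + 52*z^2 + 96*z + 364*sqrt(2)*z + 672*sqrt(2)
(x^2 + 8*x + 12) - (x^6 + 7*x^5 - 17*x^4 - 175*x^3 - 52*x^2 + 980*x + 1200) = -x^6 - 7*x^5 + 17*x^4 + 175*x^3 + 53*x^2 - 972*x - 1188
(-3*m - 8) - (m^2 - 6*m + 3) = -m^2 + 3*m - 11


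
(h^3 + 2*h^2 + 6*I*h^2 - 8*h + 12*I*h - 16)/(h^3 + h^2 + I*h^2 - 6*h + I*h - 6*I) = (h^3 + h^2*(2 + 6*I) + h*(-8 + 12*I) - 16)/(h^3 + h^2*(1 + I) + h*(-6 + I) - 6*I)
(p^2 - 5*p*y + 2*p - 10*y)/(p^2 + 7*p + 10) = (p - 5*y)/(p + 5)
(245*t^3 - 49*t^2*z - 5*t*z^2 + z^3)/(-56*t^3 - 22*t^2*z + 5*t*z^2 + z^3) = (35*t^2 - 12*t*z + z^2)/(-8*t^2 - 2*t*z + z^2)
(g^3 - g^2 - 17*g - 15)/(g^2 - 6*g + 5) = (g^2 + 4*g + 3)/(g - 1)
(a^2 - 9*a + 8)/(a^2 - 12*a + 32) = (a - 1)/(a - 4)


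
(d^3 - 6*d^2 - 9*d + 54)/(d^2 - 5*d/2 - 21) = 2*(d^2 - 9)/(2*d + 7)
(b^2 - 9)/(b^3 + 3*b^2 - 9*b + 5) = (b^2 - 9)/(b^3 + 3*b^2 - 9*b + 5)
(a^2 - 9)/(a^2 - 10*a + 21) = (a + 3)/(a - 7)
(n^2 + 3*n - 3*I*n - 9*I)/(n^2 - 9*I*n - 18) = (n + 3)/(n - 6*I)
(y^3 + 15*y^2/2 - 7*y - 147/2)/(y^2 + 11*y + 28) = (2*y^2 + y - 21)/(2*(y + 4))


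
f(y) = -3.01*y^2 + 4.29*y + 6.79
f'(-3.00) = 22.35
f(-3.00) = -33.17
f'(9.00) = -49.89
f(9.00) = -198.41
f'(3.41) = -16.24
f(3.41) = -13.58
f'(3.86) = -18.95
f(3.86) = -21.50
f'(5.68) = -29.90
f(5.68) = -65.95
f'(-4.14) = 29.21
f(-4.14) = -62.56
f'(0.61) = 0.62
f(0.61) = 8.29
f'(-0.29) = 6.04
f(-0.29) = 5.29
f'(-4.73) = 32.76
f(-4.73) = -80.84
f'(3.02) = -13.89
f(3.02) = -7.71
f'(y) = 4.29 - 6.02*y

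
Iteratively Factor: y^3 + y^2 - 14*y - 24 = (y + 2)*(y^2 - y - 12) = (y + 2)*(y + 3)*(y - 4)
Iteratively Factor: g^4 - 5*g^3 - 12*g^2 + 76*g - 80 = (g + 4)*(g^3 - 9*g^2 + 24*g - 20) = (g - 2)*(g + 4)*(g^2 - 7*g + 10) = (g - 2)^2*(g + 4)*(g - 5)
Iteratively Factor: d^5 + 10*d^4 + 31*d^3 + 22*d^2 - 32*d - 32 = (d + 2)*(d^4 + 8*d^3 + 15*d^2 - 8*d - 16) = (d + 1)*(d + 2)*(d^3 + 7*d^2 + 8*d - 16) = (d - 1)*(d + 1)*(d + 2)*(d^2 + 8*d + 16) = (d - 1)*(d + 1)*(d + 2)*(d + 4)*(d + 4)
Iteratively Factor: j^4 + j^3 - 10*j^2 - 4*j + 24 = (j + 3)*(j^3 - 2*j^2 - 4*j + 8) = (j - 2)*(j + 3)*(j^2 - 4) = (j - 2)^2*(j + 3)*(j + 2)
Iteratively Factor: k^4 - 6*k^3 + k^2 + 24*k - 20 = (k - 2)*(k^3 - 4*k^2 - 7*k + 10) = (k - 5)*(k - 2)*(k^2 + k - 2) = (k - 5)*(k - 2)*(k + 2)*(k - 1)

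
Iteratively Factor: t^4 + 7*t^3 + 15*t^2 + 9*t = (t)*(t^3 + 7*t^2 + 15*t + 9) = t*(t + 3)*(t^2 + 4*t + 3) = t*(t + 3)^2*(t + 1)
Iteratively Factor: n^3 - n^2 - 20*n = (n + 4)*(n^2 - 5*n) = (n - 5)*(n + 4)*(n)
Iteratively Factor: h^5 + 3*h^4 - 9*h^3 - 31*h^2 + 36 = (h + 2)*(h^4 + h^3 - 11*h^2 - 9*h + 18) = (h + 2)^2*(h^3 - h^2 - 9*h + 9) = (h - 1)*(h + 2)^2*(h^2 - 9) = (h - 3)*(h - 1)*(h + 2)^2*(h + 3)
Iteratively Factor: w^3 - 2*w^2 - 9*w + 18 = (w + 3)*(w^2 - 5*w + 6) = (w - 3)*(w + 3)*(w - 2)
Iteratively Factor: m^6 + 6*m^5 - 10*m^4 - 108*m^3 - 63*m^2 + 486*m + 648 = (m - 3)*(m^5 + 9*m^4 + 17*m^3 - 57*m^2 - 234*m - 216) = (m - 3)*(m + 4)*(m^4 + 5*m^3 - 3*m^2 - 45*m - 54) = (m - 3)*(m + 2)*(m + 4)*(m^3 + 3*m^2 - 9*m - 27) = (m - 3)^2*(m + 2)*(m + 4)*(m^2 + 6*m + 9) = (m - 3)^2*(m + 2)*(m + 3)*(m + 4)*(m + 3)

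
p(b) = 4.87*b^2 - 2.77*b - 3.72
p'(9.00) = 84.89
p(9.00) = 365.82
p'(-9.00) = -90.43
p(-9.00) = 415.68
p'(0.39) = 1.03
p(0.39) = -4.06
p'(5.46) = 50.41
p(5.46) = 126.34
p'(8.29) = 77.97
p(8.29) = 308.00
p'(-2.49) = -27.02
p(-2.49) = 33.37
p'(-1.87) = -20.98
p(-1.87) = 18.49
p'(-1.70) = -19.33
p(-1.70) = 15.06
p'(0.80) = 5.02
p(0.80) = -2.82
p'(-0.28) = -5.50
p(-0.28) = -2.56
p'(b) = 9.74*b - 2.77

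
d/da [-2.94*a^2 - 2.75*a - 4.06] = -5.88*a - 2.75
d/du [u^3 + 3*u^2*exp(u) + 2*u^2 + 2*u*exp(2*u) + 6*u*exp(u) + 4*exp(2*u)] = 3*u^2*exp(u) + 3*u^2 + 4*u*exp(2*u) + 12*u*exp(u) + 4*u + 10*exp(2*u) + 6*exp(u)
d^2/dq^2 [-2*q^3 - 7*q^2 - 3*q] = -12*q - 14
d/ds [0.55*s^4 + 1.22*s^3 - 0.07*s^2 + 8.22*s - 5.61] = 2.2*s^3 + 3.66*s^2 - 0.14*s + 8.22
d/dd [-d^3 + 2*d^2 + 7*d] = -3*d^2 + 4*d + 7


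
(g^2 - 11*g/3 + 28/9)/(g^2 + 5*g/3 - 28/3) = (g - 4/3)/(g + 4)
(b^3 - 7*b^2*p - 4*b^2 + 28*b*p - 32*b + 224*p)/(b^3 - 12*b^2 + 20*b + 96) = (b^2 - 7*b*p + 4*b - 28*p)/(b^2 - 4*b - 12)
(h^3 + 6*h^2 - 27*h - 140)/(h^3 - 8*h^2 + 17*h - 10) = (h^2 + 11*h + 28)/(h^2 - 3*h + 2)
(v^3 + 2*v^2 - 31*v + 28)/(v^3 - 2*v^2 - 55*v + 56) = (v - 4)/(v - 8)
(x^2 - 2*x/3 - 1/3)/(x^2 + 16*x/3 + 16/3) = (3*x^2 - 2*x - 1)/(3*x^2 + 16*x + 16)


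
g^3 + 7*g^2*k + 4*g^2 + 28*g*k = g*(g + 4)*(g + 7*k)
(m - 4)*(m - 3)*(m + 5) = m^3 - 2*m^2 - 23*m + 60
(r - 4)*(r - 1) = r^2 - 5*r + 4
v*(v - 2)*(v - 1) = v^3 - 3*v^2 + 2*v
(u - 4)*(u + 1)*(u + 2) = u^3 - u^2 - 10*u - 8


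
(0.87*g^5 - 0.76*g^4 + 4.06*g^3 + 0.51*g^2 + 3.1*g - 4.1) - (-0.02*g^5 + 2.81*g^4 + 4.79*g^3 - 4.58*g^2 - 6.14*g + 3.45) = 0.89*g^5 - 3.57*g^4 - 0.73*g^3 + 5.09*g^2 + 9.24*g - 7.55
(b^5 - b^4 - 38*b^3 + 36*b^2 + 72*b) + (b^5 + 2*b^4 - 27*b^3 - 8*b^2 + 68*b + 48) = 2*b^5 + b^4 - 65*b^3 + 28*b^2 + 140*b + 48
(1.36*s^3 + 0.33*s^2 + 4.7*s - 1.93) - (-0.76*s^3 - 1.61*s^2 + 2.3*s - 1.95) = 2.12*s^3 + 1.94*s^2 + 2.4*s + 0.02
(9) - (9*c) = 9 - 9*c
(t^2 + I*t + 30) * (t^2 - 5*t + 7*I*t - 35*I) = t^4 - 5*t^3 + 8*I*t^3 + 23*t^2 - 40*I*t^2 - 115*t + 210*I*t - 1050*I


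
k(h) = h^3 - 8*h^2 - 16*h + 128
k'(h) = 3*h^2 - 16*h - 16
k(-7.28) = -565.34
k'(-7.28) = 259.48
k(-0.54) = 134.15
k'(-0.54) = -6.49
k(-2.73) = 91.71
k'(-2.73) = 50.04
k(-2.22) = 113.15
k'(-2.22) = 34.31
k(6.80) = -36.29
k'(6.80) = 13.92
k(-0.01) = 128.16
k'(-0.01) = -15.84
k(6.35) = -40.13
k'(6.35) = 3.37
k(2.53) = 52.51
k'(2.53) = -37.28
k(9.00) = 65.00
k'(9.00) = 83.00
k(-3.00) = 77.00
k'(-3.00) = 59.00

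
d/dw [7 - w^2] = -2*w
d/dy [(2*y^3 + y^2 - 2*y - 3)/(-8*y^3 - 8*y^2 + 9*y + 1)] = (-8*y^4 + 4*y^3 - 73*y^2 - 46*y + 25)/(64*y^6 + 128*y^5 - 80*y^4 - 160*y^3 + 65*y^2 + 18*y + 1)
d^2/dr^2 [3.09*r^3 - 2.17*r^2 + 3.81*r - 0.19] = 18.54*r - 4.34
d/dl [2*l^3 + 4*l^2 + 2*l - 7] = 6*l^2 + 8*l + 2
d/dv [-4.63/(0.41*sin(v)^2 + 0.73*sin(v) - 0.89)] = (3.7966*sin(v) + 3.3799)*cos(v)/(0.41*sin(v)^2 + 0.73*sin(v) - 0.89)^2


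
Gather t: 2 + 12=14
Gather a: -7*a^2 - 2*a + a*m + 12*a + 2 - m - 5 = -7*a^2 + a*(m + 10) - m - 3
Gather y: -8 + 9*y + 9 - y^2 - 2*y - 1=-y^2 + 7*y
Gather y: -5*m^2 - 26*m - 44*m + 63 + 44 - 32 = -5*m^2 - 70*m + 75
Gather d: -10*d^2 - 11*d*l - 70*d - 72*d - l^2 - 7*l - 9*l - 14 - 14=-10*d^2 + d*(-11*l - 142) - l^2 - 16*l - 28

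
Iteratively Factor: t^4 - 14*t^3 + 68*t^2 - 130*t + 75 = (t - 5)*(t^3 - 9*t^2 + 23*t - 15) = (t - 5)*(t - 1)*(t^2 - 8*t + 15) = (t - 5)^2*(t - 1)*(t - 3)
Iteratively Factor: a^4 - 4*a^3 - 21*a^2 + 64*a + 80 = (a + 4)*(a^3 - 8*a^2 + 11*a + 20) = (a + 1)*(a + 4)*(a^2 - 9*a + 20) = (a - 4)*(a + 1)*(a + 4)*(a - 5)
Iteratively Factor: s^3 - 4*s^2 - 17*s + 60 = (s - 3)*(s^2 - s - 20) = (s - 3)*(s + 4)*(s - 5)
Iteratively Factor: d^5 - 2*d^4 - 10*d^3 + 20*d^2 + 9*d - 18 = (d + 3)*(d^4 - 5*d^3 + 5*d^2 + 5*d - 6) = (d - 2)*(d + 3)*(d^3 - 3*d^2 - d + 3) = (d - 2)*(d - 1)*(d + 3)*(d^2 - 2*d - 3) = (d - 3)*(d - 2)*(d - 1)*(d + 3)*(d + 1)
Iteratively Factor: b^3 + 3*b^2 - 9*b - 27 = (b + 3)*(b^2 - 9) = (b - 3)*(b + 3)*(b + 3)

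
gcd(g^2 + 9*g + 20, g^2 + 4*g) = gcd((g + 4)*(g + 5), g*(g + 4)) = g + 4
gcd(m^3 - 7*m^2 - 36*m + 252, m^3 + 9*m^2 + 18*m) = m + 6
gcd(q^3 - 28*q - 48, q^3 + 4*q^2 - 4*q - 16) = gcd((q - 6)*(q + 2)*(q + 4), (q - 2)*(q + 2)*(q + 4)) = q^2 + 6*q + 8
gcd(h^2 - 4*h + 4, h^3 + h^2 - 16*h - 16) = 1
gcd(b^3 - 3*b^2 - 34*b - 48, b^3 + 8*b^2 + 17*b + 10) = b + 2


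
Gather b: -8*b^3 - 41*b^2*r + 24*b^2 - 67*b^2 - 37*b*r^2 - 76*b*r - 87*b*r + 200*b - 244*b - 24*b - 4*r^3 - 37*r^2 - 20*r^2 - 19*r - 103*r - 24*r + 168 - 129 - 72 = -8*b^3 + b^2*(-41*r - 43) + b*(-37*r^2 - 163*r - 68) - 4*r^3 - 57*r^2 - 146*r - 33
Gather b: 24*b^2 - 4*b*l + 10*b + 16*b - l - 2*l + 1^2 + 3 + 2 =24*b^2 + b*(26 - 4*l) - 3*l + 6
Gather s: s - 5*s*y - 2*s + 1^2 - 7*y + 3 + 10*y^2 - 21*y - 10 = s*(-5*y - 1) + 10*y^2 - 28*y - 6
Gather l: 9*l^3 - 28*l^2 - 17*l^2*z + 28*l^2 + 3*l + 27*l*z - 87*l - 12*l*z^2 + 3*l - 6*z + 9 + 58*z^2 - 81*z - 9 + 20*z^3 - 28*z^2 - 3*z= 9*l^3 - 17*l^2*z + l*(-12*z^2 + 27*z - 81) + 20*z^3 + 30*z^2 - 90*z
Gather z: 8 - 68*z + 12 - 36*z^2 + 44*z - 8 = -36*z^2 - 24*z + 12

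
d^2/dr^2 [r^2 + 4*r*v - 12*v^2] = 2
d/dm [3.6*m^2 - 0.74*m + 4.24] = 7.2*m - 0.74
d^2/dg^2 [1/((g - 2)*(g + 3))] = 2*((g - 2)^2 + (g - 2)*(g + 3) + (g + 3)^2)/((g - 2)^3*(g + 3)^3)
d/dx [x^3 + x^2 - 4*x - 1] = 3*x^2 + 2*x - 4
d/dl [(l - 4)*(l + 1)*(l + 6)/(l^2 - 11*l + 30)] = (l^4 - 22*l^3 + 79*l^2 + 228*l - 924)/(l^4 - 22*l^3 + 181*l^2 - 660*l + 900)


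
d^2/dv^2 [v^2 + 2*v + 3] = 2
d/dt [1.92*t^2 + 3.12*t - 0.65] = 3.84*t + 3.12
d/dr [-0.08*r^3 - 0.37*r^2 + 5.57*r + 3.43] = -0.24*r^2 - 0.74*r + 5.57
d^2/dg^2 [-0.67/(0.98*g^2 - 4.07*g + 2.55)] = (1.286936*g^2 - 5.344724*g - 0.67*(1.96*g - 4.07)*(3.92*g - 8.14) + 3.34866)/(0.98*g^2 - 4.07*g + 2.55)^3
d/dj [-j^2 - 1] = -2*j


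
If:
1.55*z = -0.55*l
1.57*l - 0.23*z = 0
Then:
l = 0.00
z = 0.00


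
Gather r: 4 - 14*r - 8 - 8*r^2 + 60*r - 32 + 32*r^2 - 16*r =24*r^2 + 30*r - 36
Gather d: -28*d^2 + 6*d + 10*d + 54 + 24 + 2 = -28*d^2 + 16*d + 80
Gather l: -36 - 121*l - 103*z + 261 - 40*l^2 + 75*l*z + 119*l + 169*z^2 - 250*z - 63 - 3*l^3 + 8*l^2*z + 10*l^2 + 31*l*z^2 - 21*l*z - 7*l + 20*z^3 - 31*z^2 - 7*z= -3*l^3 + l^2*(8*z - 30) + l*(31*z^2 + 54*z - 9) + 20*z^3 + 138*z^2 - 360*z + 162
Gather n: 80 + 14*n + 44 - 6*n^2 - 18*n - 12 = -6*n^2 - 4*n + 112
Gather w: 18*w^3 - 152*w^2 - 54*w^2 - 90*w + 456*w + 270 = 18*w^3 - 206*w^2 + 366*w + 270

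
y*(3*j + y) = 3*j*y + y^2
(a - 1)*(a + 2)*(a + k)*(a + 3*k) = a^4 + 4*a^3*k + a^3 + 3*a^2*k^2 + 4*a^2*k - 2*a^2 + 3*a*k^2 - 8*a*k - 6*k^2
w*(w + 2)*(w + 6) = w^3 + 8*w^2 + 12*w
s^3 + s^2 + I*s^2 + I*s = s*(s + 1)*(s + I)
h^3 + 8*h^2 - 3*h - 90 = (h - 3)*(h + 5)*(h + 6)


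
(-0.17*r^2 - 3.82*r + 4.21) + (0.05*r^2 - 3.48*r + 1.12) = -0.12*r^2 - 7.3*r + 5.33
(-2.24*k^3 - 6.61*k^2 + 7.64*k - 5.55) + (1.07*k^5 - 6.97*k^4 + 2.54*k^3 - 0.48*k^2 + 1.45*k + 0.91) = 1.07*k^5 - 6.97*k^4 + 0.3*k^3 - 7.09*k^2 + 9.09*k - 4.64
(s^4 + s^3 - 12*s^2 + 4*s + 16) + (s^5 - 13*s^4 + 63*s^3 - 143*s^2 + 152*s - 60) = s^5 - 12*s^4 + 64*s^3 - 155*s^2 + 156*s - 44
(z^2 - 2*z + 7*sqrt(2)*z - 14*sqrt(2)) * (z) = z^3 - 2*z^2 + 7*sqrt(2)*z^2 - 14*sqrt(2)*z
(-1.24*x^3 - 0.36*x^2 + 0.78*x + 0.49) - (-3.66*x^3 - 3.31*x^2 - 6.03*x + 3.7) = 2.42*x^3 + 2.95*x^2 + 6.81*x - 3.21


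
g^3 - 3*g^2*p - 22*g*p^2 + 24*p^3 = (g - 6*p)*(g - p)*(g + 4*p)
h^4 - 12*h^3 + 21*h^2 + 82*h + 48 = (h - 8)*(h - 6)*(h + 1)^2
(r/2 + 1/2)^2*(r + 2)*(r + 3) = r^4/4 + 7*r^3/4 + 17*r^2/4 + 17*r/4 + 3/2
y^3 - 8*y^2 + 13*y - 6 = (y - 6)*(y - 1)^2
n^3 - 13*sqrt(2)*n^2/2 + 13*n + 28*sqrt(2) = (n - 4*sqrt(2))*(n - 7*sqrt(2)/2)*(n + sqrt(2))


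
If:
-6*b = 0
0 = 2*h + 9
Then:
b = 0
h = -9/2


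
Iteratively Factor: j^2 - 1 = (j + 1)*(j - 1)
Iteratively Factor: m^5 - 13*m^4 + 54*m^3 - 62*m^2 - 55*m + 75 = (m - 1)*(m^4 - 12*m^3 + 42*m^2 - 20*m - 75) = (m - 5)*(m - 1)*(m^3 - 7*m^2 + 7*m + 15) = (m - 5)*(m - 3)*(m - 1)*(m^2 - 4*m - 5) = (m - 5)*(m - 3)*(m - 1)*(m + 1)*(m - 5)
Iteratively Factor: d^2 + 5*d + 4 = (d + 1)*(d + 4)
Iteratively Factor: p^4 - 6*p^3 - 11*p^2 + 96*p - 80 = (p - 4)*(p^3 - 2*p^2 - 19*p + 20) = (p - 5)*(p - 4)*(p^2 + 3*p - 4) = (p - 5)*(p - 4)*(p + 4)*(p - 1)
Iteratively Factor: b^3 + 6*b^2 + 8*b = (b + 4)*(b^2 + 2*b) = b*(b + 4)*(b + 2)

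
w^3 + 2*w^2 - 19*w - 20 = (w - 4)*(w + 1)*(w + 5)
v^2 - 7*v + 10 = (v - 5)*(v - 2)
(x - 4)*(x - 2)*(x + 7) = x^3 + x^2 - 34*x + 56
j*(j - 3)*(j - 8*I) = j^3 - 3*j^2 - 8*I*j^2 + 24*I*j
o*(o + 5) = o^2 + 5*o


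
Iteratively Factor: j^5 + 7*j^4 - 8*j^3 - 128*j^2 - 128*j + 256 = (j + 4)*(j^4 + 3*j^3 - 20*j^2 - 48*j + 64) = (j - 4)*(j + 4)*(j^3 + 7*j^2 + 8*j - 16) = (j - 4)*(j - 1)*(j + 4)*(j^2 + 8*j + 16) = (j - 4)*(j - 1)*(j + 4)^2*(j + 4)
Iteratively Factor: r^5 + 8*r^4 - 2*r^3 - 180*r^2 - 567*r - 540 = (r + 4)*(r^4 + 4*r^3 - 18*r^2 - 108*r - 135) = (r - 5)*(r + 4)*(r^3 + 9*r^2 + 27*r + 27) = (r - 5)*(r + 3)*(r + 4)*(r^2 + 6*r + 9) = (r - 5)*(r + 3)^2*(r + 4)*(r + 3)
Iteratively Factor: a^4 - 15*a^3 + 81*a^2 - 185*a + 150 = (a - 3)*(a^3 - 12*a^2 + 45*a - 50) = (a - 5)*(a - 3)*(a^2 - 7*a + 10) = (a - 5)*(a - 3)*(a - 2)*(a - 5)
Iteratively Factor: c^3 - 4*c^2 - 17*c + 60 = (c - 3)*(c^2 - c - 20) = (c - 3)*(c + 4)*(c - 5)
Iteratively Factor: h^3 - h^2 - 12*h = (h - 4)*(h^2 + 3*h) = h*(h - 4)*(h + 3)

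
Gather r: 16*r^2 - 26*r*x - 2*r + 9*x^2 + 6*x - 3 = 16*r^2 + r*(-26*x - 2) + 9*x^2 + 6*x - 3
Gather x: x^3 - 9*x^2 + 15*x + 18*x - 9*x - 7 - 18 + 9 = x^3 - 9*x^2 + 24*x - 16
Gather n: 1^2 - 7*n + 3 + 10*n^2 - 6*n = 10*n^2 - 13*n + 4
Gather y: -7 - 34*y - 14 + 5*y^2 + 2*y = 5*y^2 - 32*y - 21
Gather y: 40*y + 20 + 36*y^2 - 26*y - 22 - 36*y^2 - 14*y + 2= 0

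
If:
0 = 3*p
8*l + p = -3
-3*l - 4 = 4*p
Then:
No Solution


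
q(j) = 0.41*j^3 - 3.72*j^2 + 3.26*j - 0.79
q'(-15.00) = 391.61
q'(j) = 1.23*j^2 - 7.44*j + 3.26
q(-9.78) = -772.02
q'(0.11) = 2.46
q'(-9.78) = 193.67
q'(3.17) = -7.96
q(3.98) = -20.89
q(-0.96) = -7.71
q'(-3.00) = 36.65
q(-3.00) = -55.12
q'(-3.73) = 48.12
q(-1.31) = -12.37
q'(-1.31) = 15.12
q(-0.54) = -3.70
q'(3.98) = -6.87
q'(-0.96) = 11.54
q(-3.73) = -85.98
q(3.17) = -14.78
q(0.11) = -0.48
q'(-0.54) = 7.64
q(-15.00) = -2270.44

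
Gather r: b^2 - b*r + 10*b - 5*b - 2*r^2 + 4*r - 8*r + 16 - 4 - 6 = b^2 + 5*b - 2*r^2 + r*(-b - 4) + 6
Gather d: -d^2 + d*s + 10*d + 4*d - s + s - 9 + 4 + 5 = -d^2 + d*(s + 14)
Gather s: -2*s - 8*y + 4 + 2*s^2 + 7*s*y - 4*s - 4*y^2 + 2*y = 2*s^2 + s*(7*y - 6) - 4*y^2 - 6*y + 4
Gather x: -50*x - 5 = -50*x - 5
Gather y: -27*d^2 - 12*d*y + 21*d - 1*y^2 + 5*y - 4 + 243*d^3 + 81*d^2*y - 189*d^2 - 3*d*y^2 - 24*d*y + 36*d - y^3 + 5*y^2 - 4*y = 243*d^3 - 216*d^2 + 57*d - y^3 + y^2*(4 - 3*d) + y*(81*d^2 - 36*d + 1) - 4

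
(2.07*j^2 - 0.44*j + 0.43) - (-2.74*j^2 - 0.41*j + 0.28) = 4.81*j^2 - 0.03*j + 0.15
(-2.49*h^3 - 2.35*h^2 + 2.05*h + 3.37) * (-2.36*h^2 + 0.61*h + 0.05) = 5.8764*h^5 + 4.0271*h^4 - 6.396*h^3 - 6.8202*h^2 + 2.1582*h + 0.1685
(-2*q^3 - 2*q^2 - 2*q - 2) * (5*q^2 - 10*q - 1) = -10*q^5 + 10*q^4 + 12*q^3 + 12*q^2 + 22*q + 2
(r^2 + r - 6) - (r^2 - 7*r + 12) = 8*r - 18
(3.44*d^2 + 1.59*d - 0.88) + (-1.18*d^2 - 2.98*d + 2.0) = 2.26*d^2 - 1.39*d + 1.12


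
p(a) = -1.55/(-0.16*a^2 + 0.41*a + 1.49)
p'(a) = -1.55*(0.32*a - 0.41)/(-0.16*a^2 + 0.41*a + 1.49)^2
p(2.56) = -1.04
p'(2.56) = -0.29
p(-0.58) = -1.29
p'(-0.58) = 0.64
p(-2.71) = 1.95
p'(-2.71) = 3.12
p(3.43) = -1.53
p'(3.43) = -1.04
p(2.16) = -0.95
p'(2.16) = -0.16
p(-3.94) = 0.59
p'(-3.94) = 0.38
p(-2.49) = 2.96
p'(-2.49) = 6.84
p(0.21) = -0.99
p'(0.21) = 0.22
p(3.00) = -1.21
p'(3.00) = -0.52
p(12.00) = 0.09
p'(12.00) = -0.02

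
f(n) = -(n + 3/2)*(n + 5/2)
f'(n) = -2*n - 4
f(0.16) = -4.42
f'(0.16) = -4.32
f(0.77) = -7.42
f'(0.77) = -5.54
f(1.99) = -15.67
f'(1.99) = -7.98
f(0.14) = -4.33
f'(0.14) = -4.28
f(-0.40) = -2.31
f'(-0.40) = -3.20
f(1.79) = -14.11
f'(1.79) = -7.58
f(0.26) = -4.86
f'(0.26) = -4.52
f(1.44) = -11.58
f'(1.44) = -6.88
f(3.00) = -24.75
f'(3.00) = -10.00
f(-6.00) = -15.75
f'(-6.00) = 8.00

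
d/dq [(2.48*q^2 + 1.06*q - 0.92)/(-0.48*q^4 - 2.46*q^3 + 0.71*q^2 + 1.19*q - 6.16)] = (2.3808*q^5 + 7.6272*q^4 + 3.4488*q^3 - 4.591*q^2 - 29.2472*q - 5.4348)/(0.2304*q^8 + 2.3616*q^7 + 5.37*q^6 - 4.6356*q^5 + 0.5629*q^4 + 31.997*q^3 - 7.3311*q^2 - 14.6608*q + 37.9456)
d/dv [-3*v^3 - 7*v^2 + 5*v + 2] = -9*v^2 - 14*v + 5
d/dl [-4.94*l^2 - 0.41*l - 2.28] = -9.88*l - 0.41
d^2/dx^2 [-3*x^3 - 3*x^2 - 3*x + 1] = -18*x - 6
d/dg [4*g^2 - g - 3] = 8*g - 1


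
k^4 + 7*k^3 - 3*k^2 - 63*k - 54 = (k - 3)*(k + 1)*(k + 3)*(k + 6)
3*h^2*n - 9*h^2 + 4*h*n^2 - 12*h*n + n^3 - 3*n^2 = (h + n)*(3*h + n)*(n - 3)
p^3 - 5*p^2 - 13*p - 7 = (p - 7)*(p + 1)^2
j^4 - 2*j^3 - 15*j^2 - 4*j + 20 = (j - 5)*(j - 1)*(j + 2)^2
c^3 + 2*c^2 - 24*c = c*(c - 4)*(c + 6)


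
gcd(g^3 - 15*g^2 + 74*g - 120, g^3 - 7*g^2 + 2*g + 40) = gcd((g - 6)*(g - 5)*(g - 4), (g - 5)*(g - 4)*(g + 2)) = g^2 - 9*g + 20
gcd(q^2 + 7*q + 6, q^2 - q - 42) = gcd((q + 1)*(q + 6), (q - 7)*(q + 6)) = q + 6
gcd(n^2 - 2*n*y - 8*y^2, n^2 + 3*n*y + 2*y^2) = n + 2*y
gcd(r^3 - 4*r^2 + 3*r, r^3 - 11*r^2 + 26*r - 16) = r - 1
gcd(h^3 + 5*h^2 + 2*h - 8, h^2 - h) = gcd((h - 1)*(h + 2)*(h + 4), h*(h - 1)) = h - 1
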